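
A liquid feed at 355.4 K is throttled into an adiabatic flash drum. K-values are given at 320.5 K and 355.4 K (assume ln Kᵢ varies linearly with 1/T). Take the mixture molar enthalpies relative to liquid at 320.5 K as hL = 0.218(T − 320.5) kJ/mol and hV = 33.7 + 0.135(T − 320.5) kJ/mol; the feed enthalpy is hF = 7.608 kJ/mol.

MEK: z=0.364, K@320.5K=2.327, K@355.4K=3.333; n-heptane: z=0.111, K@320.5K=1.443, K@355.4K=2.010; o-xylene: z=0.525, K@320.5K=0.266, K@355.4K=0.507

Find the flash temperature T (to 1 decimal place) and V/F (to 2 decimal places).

T = 323.3 K, V/F = 0.21

Adiabatic flash: solve Rachford–Rice at each trial T, then check hF = ψ·hV(T) + (1−ψ)·hL(T).
  T = 320.5 K: K = (2.327, 1.443, 0.266), RR gives ψ = 0.169, H_out = 5.711 kJ/mol
  T = 355.4 K: K = (3.333, 2.010, 0.507), RR gives ψ = 0.689, H_out = 28.823 kJ/mol
  T = 337.9 K: K = (2.809, 1.717, 0.373), RR gives ψ = 0.406, H_out = 16.881 kJ/mol
  T = 329.2 K: K = (2.563, 1.578, 0.316), RR gives ψ = 0.289, H_out = 11.414 kJ/mol
  T = 324.9 K: K = (2.445, 1.510, 0.291), RR gives ψ = 0.231, H_out = 8.650 kJ/mol
  T = 322.7 K: K = (2.386, 1.477, 0.278), RR gives ψ = 0.200, H_out = 7.198 kJ/mol
Linear interpolation between T = 322.7 (H_out = 7.198) and T = 324.9 (H_out = 8.650) on hF = 7.608 gives T ≈ 323.3 K, at which ψ = 0.21.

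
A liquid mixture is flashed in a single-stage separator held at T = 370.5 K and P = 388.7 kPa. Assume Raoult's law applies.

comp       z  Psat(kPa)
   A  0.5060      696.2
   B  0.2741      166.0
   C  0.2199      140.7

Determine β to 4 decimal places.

Raoult's law: Kᵢ = Pᵢˢᵃᵗ/P = Pᵢˢᵃᵗ/388.7.
  K_A = 696.2/388.7 = 1.791099, K_B = 166.0/388.7 = 0.427065, K_C = 140.7/388.7 = 0.361976
Material balance + equilibrium reduce to Σ zᵢ(Kᵢ−1)/(1+β(Kᵢ−1)) = 0.
Feasibility: ΣzᵢKᵢ = 1.1030, Σzᵢ/Kᵢ = 1.5318 — both > 1, two phases present.
Newton–Raphson from β = 0.66:
  β = 0.6600: g = -0.23191, g' = -0.6365 → β = 0.2956
  β = 0.2956: g = -0.03756, g' = -0.4744 → β = 0.2165
  β = 0.2165: g = -0.00028, g' = -0.4686 → β = 0.2158
Converged at β = 0.2158.

β = 0.2158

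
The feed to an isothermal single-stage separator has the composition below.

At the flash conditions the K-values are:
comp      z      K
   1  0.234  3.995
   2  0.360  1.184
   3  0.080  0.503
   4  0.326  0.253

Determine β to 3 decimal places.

Let β = V/F and solve Σ zᵢ(Kᵢ−1)/(1+β(Kᵢ−1)) = 0.
g(0) = ΣzᵢKᵢ − 1 = 0.484 and g(1) = 1 − Σzᵢ/Kᵢ = -0.810, so a root lies in (0, 1).
Newton–Raphson from β = 0.5:
  β = 0.500: g = -0.1003, g' = -0.845 → β = 0.381
Converged at β = 0.381.

β = 0.381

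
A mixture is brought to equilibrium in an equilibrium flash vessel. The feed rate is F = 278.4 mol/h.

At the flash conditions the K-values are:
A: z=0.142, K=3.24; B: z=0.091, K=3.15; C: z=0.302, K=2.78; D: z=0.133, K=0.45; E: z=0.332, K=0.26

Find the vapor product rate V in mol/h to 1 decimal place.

V = 149.1 mol/h

Iterate (Newton) starting at ψ = 0.5:
  ψ = 0.500: g = 0.0379, g' = -1.059 → ψ = 0.536
Converged at ψ = 0.536.
Then V = ψ·F = 0.5356·278.4 = 149.1 mol/h and L = F − V = 129.3 mol/h.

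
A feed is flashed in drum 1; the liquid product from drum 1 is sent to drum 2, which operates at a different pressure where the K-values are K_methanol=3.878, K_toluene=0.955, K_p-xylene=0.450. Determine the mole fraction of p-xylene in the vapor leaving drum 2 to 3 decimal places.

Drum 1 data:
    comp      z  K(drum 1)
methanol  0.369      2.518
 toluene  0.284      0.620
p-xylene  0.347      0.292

Drum 1:
Newton–Raphson from ψ₁ = 0.34:
  ψ₁ = 0.340: g = -0.0780, g' = -0.726 → ψ₁ = 0.232
  ψ₁ = 0.232: g = 0.0016, g' = -0.763 → ψ₁ = 0.235
Converged at ψ₁ = 0.235.
Drum-1 compositions:
  methanol: x = 0.272, y = 0.685
  toluene: x = 0.312, y = 0.193
  p-xylene: x = 0.416, y = 0.121
Drum-2 feed = drum-1 liquid: z₂ = (0.2721, 0.3118, 0.4161).
Drum 2:
Rachford–Rice: g(ψ₂) = Σ zᵢ(Kᵢ−1)/(1+ψ₂(Kᵢ−1)) = 0.
Check two-phase: ΣzᵢKᵢ = 1.540 > 1 and Σzᵢ/Kᵢ = 1.321 > 1, so g(0) = 0.540 > 0 and g(1) = -0.321 < 0.
Newton iteration, ψ₂⁰ = 0.56:
  ψ₂ = 0.560: g = -0.0452, g' = -0.594 → ψ₂ = 0.484
  ψ₂ = 0.484: g = 0.0012, g' = -0.628 → ψ₂ = 0.486
Converged at ψ₂ = 0.486.
  methanol: x = 0.113, y = 0.440
  toluene: x = 0.319, y = 0.304
  p-xylene: x = 0.568, y = 0.255

y_p-xylene (drum 2) = 0.255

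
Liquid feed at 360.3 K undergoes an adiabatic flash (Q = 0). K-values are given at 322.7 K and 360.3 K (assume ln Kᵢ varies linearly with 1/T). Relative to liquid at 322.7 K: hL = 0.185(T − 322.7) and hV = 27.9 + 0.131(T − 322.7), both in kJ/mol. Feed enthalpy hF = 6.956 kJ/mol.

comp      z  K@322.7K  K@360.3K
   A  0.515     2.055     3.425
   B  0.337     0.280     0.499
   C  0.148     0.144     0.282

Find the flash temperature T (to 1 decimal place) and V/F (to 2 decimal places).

T = 324.2 K, V/F = 0.24

Adiabatic flash: solve Rachford–Rice at each trial T, then check hF = ψ·hV(T) + (1−ψ)·hL(T).
  T = 322.7 K: K = (2.055, 0.280, 0.144), RR gives ψ = 0.216, H_out = 6.017 kJ/mol
  T = 360.3 K: K = (3.425, 0.499, 0.282), RR gives ψ = 0.688, H_out = 24.765 kJ/mol
  T = 341.5 K: K = (2.691, 0.380, 0.205), RR gives ψ = 0.473, H_out = 16.181 kJ/mol
  T = 332.1 K: K = (2.360, 0.328, 0.173), RR gives ψ = 0.357, H_out = 11.506 kJ/mol
  T = 327.4 K: K = (2.205, 0.303, 0.158), RR gives ψ = 0.291, H_out = 8.905 kJ/mol
  T = 325.0 K: K = (2.127, 0.291, 0.151), RR gives ψ = 0.254, H_out = 7.473 kJ/mol
Linear interpolation between T = 322.7 (H_out = 6.017) and T = 325.0 (H_out = 7.473) on hF = 6.956 gives T ≈ 324.2 K, at which ψ = 0.24.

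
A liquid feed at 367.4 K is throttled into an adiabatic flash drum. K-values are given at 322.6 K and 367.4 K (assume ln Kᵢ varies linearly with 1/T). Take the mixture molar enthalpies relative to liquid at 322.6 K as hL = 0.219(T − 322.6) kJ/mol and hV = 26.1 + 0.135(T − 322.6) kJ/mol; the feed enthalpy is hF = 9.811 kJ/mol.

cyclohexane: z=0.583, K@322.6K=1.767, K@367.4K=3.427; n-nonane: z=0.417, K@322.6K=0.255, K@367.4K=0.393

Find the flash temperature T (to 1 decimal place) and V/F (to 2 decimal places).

Adiabatic flash: solve Rachford–Rice at each trial T, then check hF = ψ·hV(T) + (1−ψ)·hL(T).
  T = 322.6 K: K = (1.767, 0.255), RR gives ψ = 0.239, H_out = 6.235 kJ/mol
  T = 367.4 K: K = (3.427, 0.393), RR gives ψ = 0.789, H_out = 27.427 kJ/mol
  T = 345.0 K: K = (2.514, 0.321), RR gives ψ = 0.583, H_out = 19.032 kJ/mol
  T = 333.8 K: K = (2.120, 0.287), RR gives ψ = 0.446, H_out = 13.667 kJ/mol
  T = 328.2 K: K = (1.939, 0.271), RR gives ψ = 0.355, H_out = 10.334 kJ/mol
  T = 325.4 K: K = (1.852, 0.263), RR gives ψ = 0.301, H_out = 8.405 kJ/mol
  T = 326.8 K: K = (1.895, 0.267), RR gives ψ = 0.329, H_out = 9.396 kJ/mol
Linear interpolation between T = 326.8 (H_out = 9.396) and T = 328.2 (H_out = 10.334) on hF = 9.811 gives T ≈ 327.4 K, at which ψ = 0.34.

T = 327.4 K, V/F = 0.34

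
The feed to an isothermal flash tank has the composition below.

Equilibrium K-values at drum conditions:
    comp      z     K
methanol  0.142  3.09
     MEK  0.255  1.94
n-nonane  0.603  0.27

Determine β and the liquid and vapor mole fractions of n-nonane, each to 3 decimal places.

Rachford–Rice: g(β) = Σ zᵢ(Kᵢ−1)/(1+β(Kᵢ−1)) = 0.
Feasibility: ΣzᵢKᵢ = 1.096, Σzᵢ/Kᵢ = 2.411 — both > 1, two phases present.
Newton iteration, β⁰ = 0.5:
  β = 0.500: g = -0.3850, g' = -1.050 → β = 0.133
  β = 0.133: g = -0.0424, g' = -0.952 → β = 0.089
  β = 0.089: g = 0.0010, g' = -1.001 → β = 0.090
Converged at β = 0.090.
Compositions from xᵢ = zᵢ/(1+β(Kᵢ−1)), yᵢ = Kᵢxᵢ:
  methanol: x = 0.120, y = 0.370
  MEK: x = 0.235, y = 0.456
  n-nonane: x = 0.645, y = 0.174

β = 0.090, x_n-nonane = 0.645, y_n-nonane = 0.174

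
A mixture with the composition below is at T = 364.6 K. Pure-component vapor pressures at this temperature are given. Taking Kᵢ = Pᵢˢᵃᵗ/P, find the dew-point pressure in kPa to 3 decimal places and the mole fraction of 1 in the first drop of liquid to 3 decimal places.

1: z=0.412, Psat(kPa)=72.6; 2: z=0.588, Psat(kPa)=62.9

Pdew = 66.564 kPa, x_1 = 0.378

At the dew point ψ → 1, so Σzᵢ/Kᵢ = 1 with Kᵢ = Pᵢˢᵃᵗ/P ⇒ 1/P = Σzᵢ/Pᵢˢᵃᵗ.
1/P = 0.412/72.6 + 0.588/62.9 = 0.015023 ⇒ P = 66.564 kPa
xᵢ = zᵢP/Pᵢˢᵃᵗ ⇒ x_1 = 0.412·66.564/72.6 = 0.378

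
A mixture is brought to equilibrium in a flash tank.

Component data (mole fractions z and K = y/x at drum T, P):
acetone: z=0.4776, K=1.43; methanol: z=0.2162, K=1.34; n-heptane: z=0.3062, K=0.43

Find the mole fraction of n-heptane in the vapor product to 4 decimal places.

Material balance + equilibrium reduce to Σ zᵢ(Kᵢ−1)/(1+ψ(Kᵢ−1)) = 0.
Feasibility: ΣzᵢKᵢ = 1.1043, Σzᵢ/Kᵢ = 1.2074 — both > 1, two phases present.
Newton iteration, ψ⁰ = 0.57:
  ψ = 0.5700: g = -0.03201, g' = -0.2928 → ψ = 0.4607
  ψ = 0.4607: g = -0.00171, g' = -0.2631 → ψ = 0.4541
Converged at ψ = 0.4541.
Compositions from xᵢ = zᵢ/(1+ψ(Kᵢ−1)), yᵢ = Kᵢxᵢ:
  acetone: x = 0.3996, y = 0.5714
  methanol: x = 0.1873, y = 0.2510
  n-heptane: x = 0.4131, y = 0.1777

y_n-heptane = 0.1777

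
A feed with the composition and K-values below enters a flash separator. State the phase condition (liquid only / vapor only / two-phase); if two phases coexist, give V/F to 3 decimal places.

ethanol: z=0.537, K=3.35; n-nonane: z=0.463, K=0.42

two-phase, V/F = 0.729

ΣzᵢKᵢ = 1.993; Σzᵢ/Kᵢ = 1.263.
Both exceed 1, so a two-phase solution exists.
Let ψ = V/F and solve Σ zᵢ(Kᵢ−1)/(1+ψ(Kᵢ−1)) = 0.
Binary case is linear: z₁(K₁−1)(1+ψ(K₂−1)) + z₂(K₂−1)(1+ψ(K₁−1)) = 0
⇒ ψ = [z₁(K₁−1)+z₂(K₂−1)] / [−(K₁−1)(K₂−1)] = 0.9934/1.3630 = 0.729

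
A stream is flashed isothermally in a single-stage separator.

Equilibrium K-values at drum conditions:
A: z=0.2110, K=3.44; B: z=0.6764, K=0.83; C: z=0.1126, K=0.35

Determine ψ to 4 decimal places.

Material balance + equilibrium reduce to Σ zᵢ(Kᵢ−1)/(1+ψ(Kᵢ−1)) = 0.
Feasibility: ΣzᵢKᵢ = 1.3267, Σzᵢ/Kᵢ = 1.1980 — both > 1, two phases present.
Newton iteration, ψ⁰ = 0.5:
  ψ = 0.5000: g = -0.00219, g' = -0.3827 → ψ = 0.4943
Converged at ψ = 0.4943.

ψ = 0.4943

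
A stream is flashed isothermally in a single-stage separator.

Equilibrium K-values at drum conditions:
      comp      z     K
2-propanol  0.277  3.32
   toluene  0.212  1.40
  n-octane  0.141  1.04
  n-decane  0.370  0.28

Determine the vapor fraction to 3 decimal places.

Rachford–Rice: g(ψ) = Σ zᵢ(Kᵢ−1)/(1+ψ(Kᵢ−1)) = 0.
Check two-phase: ΣzᵢKᵢ = 1.467 > 1 and Σzᵢ/Kᵢ = 1.692 > 1, so g(0) = 0.467 > 0 and g(1) = -0.692 < 0.
Newton iteration, ψ⁰ = 0.5:
  ψ = 0.500: g = -0.0425, g' = -0.812 → ψ = 0.448
  ψ = 0.448: g = -0.0003, g' = -0.801 → ψ = 0.447
Converged at ψ = 0.447.

ψ = 0.447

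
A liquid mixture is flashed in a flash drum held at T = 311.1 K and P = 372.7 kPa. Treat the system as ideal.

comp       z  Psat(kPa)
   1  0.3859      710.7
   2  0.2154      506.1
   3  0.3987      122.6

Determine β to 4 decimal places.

β = 0.3194

Raoult's law: Kᵢ = Pᵢˢᵃᵗ/P = Pᵢˢᵃᵗ/372.7.
  K_1 = 710.7/372.7 = 1.906896, K_2 = 506.1/372.7 = 1.357929, K_3 = 122.6/372.7 = 0.328951
Rachford–Rice: g(β) = Σ zᵢ(Kᵢ−1)/(1+β(Kᵢ−1)) = 0.
Feasibility: ΣzᵢKᵢ = 1.1595, Σzᵢ/Kᵢ = 1.5730 — both > 1, two phases present.
Iterate (Newton) starting at β = 0.66:
  β = 0.6600: g = -0.19895, g' = -0.7207 → β = 0.3840
  β = 0.3840: g = -0.03305, g' = -0.5217 → β = 0.3206
  β = 0.3206: g = -0.00060, g' = -0.5042 → β = 0.3194
Converged at β = 0.3194.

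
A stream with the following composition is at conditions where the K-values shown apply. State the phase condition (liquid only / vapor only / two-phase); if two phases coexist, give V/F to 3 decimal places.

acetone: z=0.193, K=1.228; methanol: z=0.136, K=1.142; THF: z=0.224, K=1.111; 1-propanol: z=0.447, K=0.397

ΣzᵢKᵢ = 0.819; Σzᵢ/Kᵢ = 1.604.
Since ΣzᵢKᵢ < 1 the mixture is below its bubble point — single liquid phase.

liquid only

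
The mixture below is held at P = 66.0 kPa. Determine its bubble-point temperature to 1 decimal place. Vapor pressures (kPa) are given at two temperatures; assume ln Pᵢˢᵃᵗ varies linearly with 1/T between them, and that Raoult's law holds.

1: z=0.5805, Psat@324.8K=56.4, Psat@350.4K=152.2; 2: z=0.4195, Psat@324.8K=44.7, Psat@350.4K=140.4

Bubble-point temperature: ΣzᵢPᵢˢᵃᵗ(T) = P. Interpolate ln Pᵢˢᵃᵗ = aᵢ + bᵢ/T.
  T = 324.8 K: ΣzᵢPᵢˢᵃᵗ = 51.49 kPa
  T = 350.4 K: ΣzᵢPᵢˢᵃᵗ = 147.25 kPa
  T = 337.6 K: ΣzᵢPᵢˢᵃᵗ = 88.77 kPa
  T = 331.2 K: ΣzᵢPᵢˢᵃᵗ = 67.95 kPa
  T = 328.0 K: ΣzᵢPᵢˢᵃᵗ = 59.23 kPa
  T = 329.6 K: ΣzᵢPᵢˢᵃᵗ = 63.46 kPa
Interpolating between 329.6 K and 331.2 K gives T ≈ 330.5 K.

T = 330.5 K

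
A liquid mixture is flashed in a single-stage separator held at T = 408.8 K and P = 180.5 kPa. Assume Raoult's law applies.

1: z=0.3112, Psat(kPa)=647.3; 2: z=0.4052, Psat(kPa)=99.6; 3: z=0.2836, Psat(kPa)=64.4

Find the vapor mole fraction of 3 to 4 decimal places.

Raoult's law: Kᵢ = Pᵢˢᵃᵗ/P = Pᵢˢᵃᵗ/180.5.
  K_1 = 647.3/180.5 = 3.586150, K_2 = 99.6/180.5 = 0.551801, K_3 = 64.4/180.5 = 0.356787
Newton iteration, V/F⁰ = 0.5:
  V/F = 0.5000: g = -0.15198, g' = -0.7860 → V/F = 0.3066
  V/F = 0.3066: g = 0.01108, g' = -0.9389 → V/F = 0.3184
  V/F = 0.3184: g = 0.00010, g' = -0.9222 → V/F = 0.3185
Converged at V/F = 0.3185.
Compositions from xᵢ = zᵢ/(1+V/F(Kᵢ−1)), yᵢ = Kᵢxᵢ:
  1: x = 0.1706, y = 0.6119
  2: x = 0.4727, y = 0.2608
  3: x = 0.3567, y = 0.1273

y_3 = 0.1273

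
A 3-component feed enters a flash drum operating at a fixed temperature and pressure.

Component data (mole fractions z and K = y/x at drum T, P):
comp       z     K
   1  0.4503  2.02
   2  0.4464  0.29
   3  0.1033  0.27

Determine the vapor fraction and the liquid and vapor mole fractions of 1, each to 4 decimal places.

Newton–Raphson from ψ = 0.66:
  ψ = 0.6600: g = -0.46745, g' = -1.1692 → ψ = 0.2602
  ψ = 0.2602: g = -0.11889, g' = -0.7150 → ψ = 0.0939
  ψ = 0.0939: g = -0.00141, g' = -0.7119 → ψ = 0.0920
Converged at ψ = 0.0920.
Compositions from xᵢ = zᵢ/(1+ψ(Kᵢ−1)), yᵢ = Kᵢxᵢ:
  1: x = 0.4117, y = 0.8316
  2: x = 0.4776, y = 0.1385
  3: x = 0.1107, y = 0.0299

ψ = 0.0920, x_1 = 0.4117, y_1 = 0.8316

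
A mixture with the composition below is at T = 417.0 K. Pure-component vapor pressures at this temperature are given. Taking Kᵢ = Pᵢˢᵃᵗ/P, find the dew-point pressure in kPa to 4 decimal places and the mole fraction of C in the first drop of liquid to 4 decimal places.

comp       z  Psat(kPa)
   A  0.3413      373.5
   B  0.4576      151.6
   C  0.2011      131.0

Pdew = 182.9032 kPa, x_C = 0.2808

At the dew point ψ → 1, so Σzᵢ/Kᵢ = 1 with Kᵢ = Pᵢˢᵃᵗ/P ⇒ 1/P = Σzᵢ/Pᵢˢᵃᵗ.
1/P = 0.3413/373.5 + 0.4576/151.6 + 0.2011/131.0 = 0.0054674 ⇒ P = 182.9032 kPa
xᵢ = zᵢP/Pᵢˢᵃᵗ ⇒ x_C = 0.2011·182.9032/131.0 = 0.2808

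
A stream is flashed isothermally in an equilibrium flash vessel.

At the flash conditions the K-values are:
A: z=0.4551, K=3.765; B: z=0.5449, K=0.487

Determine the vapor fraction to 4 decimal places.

Material balance + equilibrium reduce to Σ zᵢ(Kᵢ−1)/(1+ψ(Kᵢ−1)) = 0.
Feasibility: ΣzᵢKᵢ = 1.9788, Σzᵢ/Kᵢ = 1.2398 — both > 1, two phases present.
Binary case is linear: z₁(K₁−1)(1+ψ(K₂−1)) + z₂(K₂−1)(1+ψ(K₁−1)) = 0
⇒ ψ = [z₁(K₁−1)+z₂(K₂−1)] / [−(K₁−1)(K₂−1)] = 0.97882/1.41845 = 0.6901

ψ = 0.6901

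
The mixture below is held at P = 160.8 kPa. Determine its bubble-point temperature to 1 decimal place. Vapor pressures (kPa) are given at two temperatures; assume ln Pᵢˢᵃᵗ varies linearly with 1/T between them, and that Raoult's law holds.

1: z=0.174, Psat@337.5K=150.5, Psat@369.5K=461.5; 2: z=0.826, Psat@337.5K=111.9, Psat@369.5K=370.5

Bubble-point temperature: ΣzᵢPᵢˢᵃᵗ(T) = P. Interpolate ln Pᵢˢᵃᵗ = aᵢ + bᵢ/T.
  T = 337.5 K: ΣzᵢPᵢˢᵃᵗ = 118.62 kPa
  T = 369.5 K: ΣzᵢPᵢˢᵃᵗ = 386.33 kPa
  T = 353.5 K: ΣzᵢPᵢˢᵃᵗ = 219.84 kPa
  T = 345.5 K: ΣzᵢPᵢˢᵃᵗ = 162.63 kPa
  T = 341.5 K: ΣzᵢPᵢˢᵃᵗ = 139.15 kPa
  T = 343.5 K: ΣzᵢPᵢˢᵃᵗ = 150.50 kPa
Interpolating between 343.5 K and 345.5 K gives T ≈ 345.2 K.

T = 345.2 K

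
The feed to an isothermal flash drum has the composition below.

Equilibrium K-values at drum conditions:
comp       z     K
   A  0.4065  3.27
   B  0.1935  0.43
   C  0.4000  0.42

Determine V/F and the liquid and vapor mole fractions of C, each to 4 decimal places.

Iterate (Newton) starting at V/F = 0.5:
  V/F = 0.5000: g = -0.04882, g' = -0.8494 → V/F = 0.4425
  V/F = 0.4425: g = 0.00072, g' = -0.8773 → V/F = 0.4434
Converged at V/F = 0.4434.
Compositions from xᵢ = zᵢ/(1+V/F(Kᵢ−1)), yᵢ = Kᵢxᵢ:
  A: x = 0.2026, y = 0.6625
  B: x = 0.2589, y = 0.1113
  C: x = 0.5385, y = 0.2262

V/F = 0.4434, x_C = 0.5385, y_C = 0.2262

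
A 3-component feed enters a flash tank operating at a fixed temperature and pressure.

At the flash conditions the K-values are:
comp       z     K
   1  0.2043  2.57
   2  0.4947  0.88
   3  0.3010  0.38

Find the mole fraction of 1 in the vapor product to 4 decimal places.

Rachford–Rice: g(ψ) = Σ zᵢ(Kᵢ−1)/(1+ψ(Kᵢ−1)) = 0.
Feasibility: ΣzᵢKᵢ = 1.0748, Σzᵢ/Kᵢ = 1.4338 — both > 1, two phases present.
Newton–Raphson from ψ = 0.5:
  ψ = 0.5000: g = -0.15392, g' = -0.4091 → ψ = 0.1238
  ψ = 0.1238: g = 0.00617, g' = -0.4961 → ψ = 0.1362
  ψ = 0.1362: g = 0.00006, g' = -0.4872 → ψ = 0.1363
Converged at ψ = 0.1363.
Compositions from xᵢ = zᵢ/(1+ψ(Kᵢ−1)), yᵢ = Kᵢxᵢ:
  1: x = 0.1683, y = 0.4325
  2: x = 0.5029, y = 0.4426
  3: x = 0.3288, y = 0.1249

y_1 = 0.4325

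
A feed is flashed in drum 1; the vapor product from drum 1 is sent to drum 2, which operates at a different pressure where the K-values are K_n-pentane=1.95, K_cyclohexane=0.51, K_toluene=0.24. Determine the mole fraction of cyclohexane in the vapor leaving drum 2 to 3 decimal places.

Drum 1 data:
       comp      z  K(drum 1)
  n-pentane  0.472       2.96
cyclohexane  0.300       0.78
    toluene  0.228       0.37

y_cyclohexane (drum 2) = 0.184

Drum 1:
Rachford–Rice: g(ψ₁) = Σ zᵢ(Kᵢ−1)/(1+ψ₁(Kᵢ−1)) = 0.
Check two-phase: ΣzᵢKᵢ = 1.715 > 1 and Σzᵢ/Kᵢ = 1.160 > 1, so g(0) = 0.715 > 0 and g(1) = -0.160 < 0.
Newton iteration, ψ₁⁰ = 0.35:
  ψ₁ = 0.350: g = 0.2929, g' = -0.804 → ψ₁ = 0.714
  ψ₁ = 0.714: g = 0.0459, g' = -0.634 → ψ₁ = 0.787
  ψ₁ = 0.787: g = -0.0007, g' = -0.658 → ψ₁ = 0.786
Converged at ψ₁ = 0.786.
Drum-1 compositions:
  n-pentane: x = 0.186, y = 0.550
  cyclohexane: x = 0.363, y = 0.283
  toluene: x = 0.451, y = 0.167
Drum-2 feed = drum-1 vapor: z₂ = (0.5501, 0.2829, 0.1670).
Drum 2:
Newton iteration, ψ₂⁰ = 0.5:
  ψ₂ = 0.500: g = -0.0341, g' = -0.598 → ψ₂ = 0.443
  ψ₂ = 0.443: g = -0.0007, g' = -0.576 → ψ₂ = 0.442
Converged at ψ₂ = 0.442.
  n-pentane: x = 0.387, y = 0.755
  cyclohexane: x = 0.361, y = 0.184
  toluene: x = 0.251, y = 0.060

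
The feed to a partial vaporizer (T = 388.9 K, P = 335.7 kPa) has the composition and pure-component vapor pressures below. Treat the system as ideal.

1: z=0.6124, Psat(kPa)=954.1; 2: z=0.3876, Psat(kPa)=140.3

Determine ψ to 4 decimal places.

ψ = 0.8417

Raoult's law: Kᵢ = Pᵢˢᵃᵗ/P = Pᵢˢᵃᵗ/335.7.
  K_1 = 954.1/335.7 = 2.842121, K_2 = 140.3/335.7 = 0.417933
Rachford–Rice: g(ψ) = Σ zᵢ(Kᵢ−1)/(1+ψ(Kᵢ−1)) = 0.
g(0) = ΣzᵢKᵢ − 1 = 0.9025 and g(1) = 1 − Σzᵢ/Kᵢ = -0.1429, so a root lies in (0, 1).
Binary case is linear: z₁(K₁−1)(1+ψ(K₂−1)) + z₂(K₂−1)(1+ψ(K₁−1)) = 0
⇒ ψ = [z₁(K₁−1)+z₂(K₂−1)] / [−(K₁−1)(K₂−1)] = 0.90251/1.07224 = 0.8417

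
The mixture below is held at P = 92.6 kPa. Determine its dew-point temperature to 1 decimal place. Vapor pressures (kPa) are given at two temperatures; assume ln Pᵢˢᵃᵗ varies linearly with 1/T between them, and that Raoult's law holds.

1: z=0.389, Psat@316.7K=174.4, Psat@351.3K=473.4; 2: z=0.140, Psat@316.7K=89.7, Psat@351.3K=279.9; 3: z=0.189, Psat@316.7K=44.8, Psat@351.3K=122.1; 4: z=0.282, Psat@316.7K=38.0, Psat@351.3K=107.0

Dew-point temperature: Σzᵢ·P/Pᵢˢᵃᵗ(T) = 1. Interpolate ln Pᵢˢᵃᵗ = aᵢ + bᵢ/T.
  T = 316.7 K: ΣzᵢP/Pᵢˢᵃᵗ = 1.4289
  T = 351.3 K: ΣzᵢP/Pᵢˢᵃᵗ = 0.5098
  T = 334.0 K: ΣzᵢP/Pᵢˢᵃᵗ = 0.8309
  T = 325.4 K: ΣzᵢP/Pᵢˢᵃᵗ = 1.0800
  T = 329.7 K: ΣzᵢP/Pᵢˢᵃᵗ = 0.9457
  T = 327.5 K: ΣzᵢP/Pᵢˢᵃᵗ = 1.0117
Interpolating between 327.5 K and 329.7 K gives T ≈ 327.9 K.

T = 327.9 K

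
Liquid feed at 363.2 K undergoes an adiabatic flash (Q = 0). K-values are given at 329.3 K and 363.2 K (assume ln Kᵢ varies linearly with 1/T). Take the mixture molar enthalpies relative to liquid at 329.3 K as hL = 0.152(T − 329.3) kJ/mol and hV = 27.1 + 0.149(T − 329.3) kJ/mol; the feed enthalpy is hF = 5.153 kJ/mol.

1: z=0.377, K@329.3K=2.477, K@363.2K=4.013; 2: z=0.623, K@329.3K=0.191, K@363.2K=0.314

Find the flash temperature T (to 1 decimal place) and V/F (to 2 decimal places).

T = 338.0 K, V/F = 0.14

Adiabatic flash: solve Rachford–Rice at each trial T, then check hF = ψ·hV(T) + (1−ψ)·hL(T).
  T = 329.3 K: K = (2.477, 0.191), RR gives ψ = 0.044, H_out = 1.198 kJ/mol
  T = 363.2 K: K = (4.013, 0.314), RR gives ψ = 0.343, H_out = 14.408 kJ/mol
  T = 346.2 K: K = (3.188, 0.248), RR gives ψ = 0.216, H_out = 8.422 kJ/mol
  T = 337.8 K: K = (2.821, 0.218), RR gives ψ = 0.140, H_out = 5.089 kJ/mol
  T = 342.0 K: K = (3.001, 0.233), RR gives ψ = 0.180, H_out = 6.803 kJ/mol
  T = 339.9 K: K = (2.910, 0.226), RR gives ψ = 0.161, H_out = 5.960 kJ/mol
Linear interpolation between T = 337.8 (H_out = 5.089) and T = 339.9 (H_out = 5.960) on hF = 5.153 gives T ≈ 338.0 K, at which ψ = 0.14.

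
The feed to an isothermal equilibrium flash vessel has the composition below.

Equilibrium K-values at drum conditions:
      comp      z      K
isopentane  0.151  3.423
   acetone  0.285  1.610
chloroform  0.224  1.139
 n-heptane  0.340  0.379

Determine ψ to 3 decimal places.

ψ = 0.541

Rachford–Rice: g(ψ) = Σ zᵢ(Kᵢ−1)/(1+ψ(Kᵢ−1)) = 0.
Check two-phase: ΣzᵢKᵢ = 1.360 > 1 and Σzᵢ/Kᵢ = 1.315 > 1, so g(0) = 0.360 > 0 and g(1) = -0.315 < 0.
Newton–Raphson from ψ = 0.51:
  ψ = 0.510: g = 0.0163, g' = -0.524 → ψ = 0.541
Converged at ψ = 0.541.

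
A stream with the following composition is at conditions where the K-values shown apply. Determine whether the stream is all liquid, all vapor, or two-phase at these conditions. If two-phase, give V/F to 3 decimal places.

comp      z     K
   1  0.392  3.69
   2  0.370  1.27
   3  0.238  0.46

all vapor

ΣzᵢKᵢ = 2.026; Σzᵢ/Kᵢ = 0.915.
Since Σzᵢ/Kᵢ < 1 the mixture is above its dew point — single vapor phase.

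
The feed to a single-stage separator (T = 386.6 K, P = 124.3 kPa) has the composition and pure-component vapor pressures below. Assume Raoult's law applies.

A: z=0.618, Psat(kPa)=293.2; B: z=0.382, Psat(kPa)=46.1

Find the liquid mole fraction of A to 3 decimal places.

x_A = 0.316

Raoult's law: Kᵢ = Pᵢˢᵃᵗ/P = Pᵢˢᵃᵗ/124.3.
  K_A = 293.2/124.3 = 2.35881, K_B = 46.1/124.3 = 0.37088
Iterate (Newton) starting at V/F = 0.5:
  V/F = 0.500: g = 0.1494, g' = -0.726 → V/F = 0.706
  V/F = 0.706: g = -0.0035, g' = -0.786 → V/F = 0.701
Converged at V/F = 0.701.
Compositions from xᵢ = zᵢ/(1+V/F(Kᵢ−1)), yᵢ = Kᵢxᵢ:
  A: x = 0.316, y = 0.746
  B: x = 0.684, y = 0.254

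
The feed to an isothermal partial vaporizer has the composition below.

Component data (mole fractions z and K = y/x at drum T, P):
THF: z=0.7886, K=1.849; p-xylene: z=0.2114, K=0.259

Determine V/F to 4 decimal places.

Newton–Raphson from V/F = 0.68:
  V/F = 0.6800: g = 0.10872, g' = -0.7001 → V/F = 0.8353
  V/F = 0.8353: g = -0.01938, g' = -0.9940 → V/F = 0.8158
  V/F = 0.8158: g = -0.00053, g' = -0.9405 → V/F = 0.8152
Converged at V/F = 0.8152.

V/F = 0.8152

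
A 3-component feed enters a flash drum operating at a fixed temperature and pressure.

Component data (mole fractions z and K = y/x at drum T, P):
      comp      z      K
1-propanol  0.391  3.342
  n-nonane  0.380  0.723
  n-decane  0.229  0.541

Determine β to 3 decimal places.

Rachford–Rice: g(β) = Σ zᵢ(Kᵢ−1)/(1+β(Kᵢ−1)) = 0.
g(0) = ΣzᵢKᵢ − 1 = 0.705 and g(1) = 1 − Σzᵢ/Kᵢ = -0.066, so a root lies in (0, 1).
Newton iteration, β⁰ = 0.5:
  β = 0.500: g = 0.1632, g' = -0.576 → β = 0.784
  β = 0.784: g = 0.0244, g' = -0.432 → β = 0.840
  β = 0.840: g = 0.0003, g' = -0.421 → β = 0.841
Converged at β = 0.841.

β = 0.841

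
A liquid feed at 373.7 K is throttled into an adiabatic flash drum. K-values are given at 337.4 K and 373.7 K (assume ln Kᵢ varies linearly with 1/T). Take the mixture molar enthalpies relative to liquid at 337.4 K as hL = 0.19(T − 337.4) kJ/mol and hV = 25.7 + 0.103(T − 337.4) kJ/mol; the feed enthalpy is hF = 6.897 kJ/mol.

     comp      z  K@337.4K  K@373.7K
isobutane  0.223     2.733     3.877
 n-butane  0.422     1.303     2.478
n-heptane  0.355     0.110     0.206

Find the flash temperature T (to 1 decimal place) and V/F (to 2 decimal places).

T = 339.1 K, V/F = 0.26

Adiabatic flash: solve Rachford–Rice at each trial T, then check hF = ψ·hV(T) + (1−ψ)·hL(T).
  T = 337.4 K: K = (2.733, 1.303, 0.110), RR gives ψ = 0.228, H_out = 5.867 kJ/mol
  T = 373.7 K: K = (3.877, 2.478, 0.206), RR gives ψ = 0.621, H_out = 20.886 kJ/mol
  T = 355.5 K: K = (3.283, 1.825, 0.153), RR gives ψ = 0.467, H_out = 14.708 kJ/mol
  T = 346.4 K: K = (3.001, 1.547, 0.130), RR gives ψ = 0.363, H_out = 10.751 kJ/mol
  T = 341.9 K: K = (2.866, 1.422, 0.120), RR gives ψ = 0.300, H_out = 8.449 kJ/mol
  T = 339.6 K: K = (2.797, 1.360, 0.115), RR gives ψ = 0.265, H_out = 7.166 kJ/mol
Linear interpolation between T = 337.4 (H_out = 5.867) and T = 339.6 (H_out = 7.166) on hF = 6.897 gives T ≈ 339.1 K, at which ψ = 0.26.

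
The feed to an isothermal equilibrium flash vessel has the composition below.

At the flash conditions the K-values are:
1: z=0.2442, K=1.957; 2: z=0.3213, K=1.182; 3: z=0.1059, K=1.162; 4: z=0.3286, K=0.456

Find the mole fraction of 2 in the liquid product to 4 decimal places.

x_2 = 0.2975

Newton iteration, β⁰ = 0.5:
  β = 0.5000: g = -0.01801, g' = -0.2971 → β = 0.4394
  β = 0.4394: g = -0.00022, g' = -0.2903 → β = 0.4386
Converged at β = 0.4386.
Compositions from xᵢ = zᵢ/(1+β(Kᵢ−1)), yᵢ = Kᵢxᵢ:
  1: x = 0.1720, y = 0.3366
  2: x = 0.2975, y = 0.3517
  3: x = 0.0989, y = 0.1149
  4: x = 0.4316, y = 0.1968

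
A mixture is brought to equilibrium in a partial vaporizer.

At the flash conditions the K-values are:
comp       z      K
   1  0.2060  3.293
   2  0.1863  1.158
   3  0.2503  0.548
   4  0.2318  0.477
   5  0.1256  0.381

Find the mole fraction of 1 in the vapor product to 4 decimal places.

y_1 = 0.4611

Rachford–Rice: g(V/F) = Σ zᵢ(Kᵢ−1)/(1+V/F(Kᵢ−1)) = 0.
Feasibility: ΣzᵢKᵢ = 1.1897, Σzᵢ/Kᵢ = 1.4958 — both > 1, two phases present.
Newton iteration, V/F⁰ = 0.44:
  V/F = 0.4400: g = -0.14288, g' = -0.5500 → V/F = 0.1802
  V/F = 0.1802: g = 0.01834, g' = -0.7456 → V/F = 0.2048
  V/F = 0.2048: g = 0.00044, g' = -0.7106 → V/F = 0.2054
Converged at V/F = 0.2054.
Compositions from xᵢ = zᵢ/(1+V/F(Kᵢ−1)), yᵢ = Kᵢxᵢ:
  1: x = 0.1400, y = 0.4611
  2: x = 0.1804, y = 0.2090
  3: x = 0.2759, y = 0.1512
  4: x = 0.2597, y = 0.1239
  5: x = 0.1439, y = 0.0548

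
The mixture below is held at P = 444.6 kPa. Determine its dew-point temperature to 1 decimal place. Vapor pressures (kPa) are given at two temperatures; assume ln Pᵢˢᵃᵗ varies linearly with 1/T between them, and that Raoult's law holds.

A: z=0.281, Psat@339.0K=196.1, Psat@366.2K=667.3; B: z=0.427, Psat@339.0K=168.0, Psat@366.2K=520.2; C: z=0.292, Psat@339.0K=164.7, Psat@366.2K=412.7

Dew-point temperature: Σzᵢ·P/Pᵢˢᵃᵗ(T) = 1. Interpolate ln Pᵢˢᵃᵗ = aᵢ + bᵢ/T.
  T = 339.0 K: ΣzᵢP/Pᵢˢᵃᵗ = 2.5554
  T = 366.2 K: ΣzᵢP/Pᵢˢᵃᵗ = 0.8667
  T = 352.6 K: ΣzᵢP/Pᵢˢᵃᵗ = 1.4548
  T = 359.4 K: ΣzᵢP/Pᵢˢᵃᵗ = 1.1170
  T = 362.8 K: ΣzᵢP/Pᵢˢᵃᵗ = 0.9827
  T = 361.1 K: ΣzᵢP/Pᵢˢᵃᵗ = 1.0473
Interpolating between 361.1 K and 362.8 K gives T ≈ 362.3 K.

T = 362.3 K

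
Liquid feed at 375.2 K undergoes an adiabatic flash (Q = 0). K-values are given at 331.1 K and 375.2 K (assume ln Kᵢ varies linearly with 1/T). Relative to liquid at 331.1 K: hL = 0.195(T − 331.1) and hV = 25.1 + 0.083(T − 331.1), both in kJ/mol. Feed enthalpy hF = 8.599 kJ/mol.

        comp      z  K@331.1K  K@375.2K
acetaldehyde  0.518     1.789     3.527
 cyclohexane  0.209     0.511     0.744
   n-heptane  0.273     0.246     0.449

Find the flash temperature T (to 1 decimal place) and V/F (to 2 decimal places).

Adiabatic flash: solve Rachford–Rice at each trial T, then check hF = ψ·hV(T) + (1−ψ)·hL(T).
  T = 331.1 K: K = (1.789, 0.511, 0.246), RR gives ψ = 0.195, H_out = 4.890 kJ/mol
  T = 375.2 K: K = (3.527, 0.744, 0.449), RR gives ψ = 0.948, H_out = 27.710 kJ/mol
  T = 353.1 K: K = (2.564, 0.624, 0.338), RR gives ψ = 0.623, H_out = 18.401 kJ/mol
  T = 342.1 K: K = (2.154, 0.566, 0.290), RR gives ψ = 0.444, H_out = 12.741 kJ/mol
  T = 336.6 K: K = (1.966, 0.538, 0.267), RR gives ψ = 0.333, H_out = 9.230 kJ/mol
  T = 333.9 K: K = (1.878, 0.525, 0.257), RR gives ψ = 0.270, H_out = 7.231 kJ/mol
  T = 335.2 K: K = (1.920, 0.531, 0.262), RR gives ψ = 0.301, H_out = 8.221 kJ/mol
Linear interpolation between T = 335.2 (H_out = 8.221) and T = 336.6 (H_out = 9.230) on hF = 8.599 gives T ≈ 335.7 K, at which ψ = 0.31.

T = 335.7 K, V/F = 0.31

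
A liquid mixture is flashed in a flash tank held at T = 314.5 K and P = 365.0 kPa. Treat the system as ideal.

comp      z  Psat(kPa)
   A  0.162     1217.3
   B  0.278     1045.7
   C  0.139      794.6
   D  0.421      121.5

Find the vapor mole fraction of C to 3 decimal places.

Raoult's law: Kᵢ = Pᵢˢᵃᵗ/P = Pᵢˢᵃᵗ/365.0.
  K_A = 1217.3/365.0 = 3.33507, K_B = 1045.7/365.0 = 2.86493, K_C = 794.6/365.0 = 2.17699, K_D = 121.5/365.0 = 0.33288
Material balance + equilibrium reduce to Σ zᵢ(Kᵢ−1)/(1+V/F(Kᵢ−1)) = 0.
Check two-phase: ΣzᵢKᵢ = 1.779 > 1 and Σzᵢ/Kᵢ = 1.474 > 1, so g(0) = 0.779 > 0 and g(1) = -0.474 < 0.
Newton–Raphson from V/F = 0.5:
  V/F = 0.500: g = 0.1244, g' = -0.945 → V/F = 0.632
  V/F = 0.632: g = -0.0006, g' = -0.971 → V/F = 0.631
Converged at V/F = 0.631.
Compositions from xᵢ = zᵢ/(1+V/F(Kᵢ−1)), yᵢ = Kᵢxᵢ:
  A: x = 0.065, y = 0.218
  B: x = 0.128, y = 0.366
  C: x = 0.080, y = 0.174
  D: x = 0.727, y = 0.242

y_C = 0.174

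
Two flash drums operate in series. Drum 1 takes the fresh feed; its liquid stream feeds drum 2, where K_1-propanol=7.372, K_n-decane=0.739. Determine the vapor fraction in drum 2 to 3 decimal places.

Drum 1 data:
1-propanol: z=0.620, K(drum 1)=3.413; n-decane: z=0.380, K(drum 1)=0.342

Drum 1:
Binary case is linear: z₁(K₁−1)(1+ψ₁(K₂−1)) + z₂(K₂−1)(1+ψ₁(K₁−1)) = 0
⇒ ψ₁ = [z₁(K₁−1)+z₂(K₂−1)] / [−(K₁−1)(K₂−1)] = 1.2460/1.5878 = 0.785
Drum-1 compositions:
  1-propanol: x = 0.214, y = 0.731
  n-decane: x = 0.786, y = 0.269
Drum-2 feed = drum-1 liquid: z₂ = (0.2143, 0.7857).
Drum 2:
Material balance + equilibrium reduce to Σ zᵢ(Kᵢ−1)/(1+ψ₂(Kᵢ−1)) = 0.
Check two-phase: ΣzᵢKᵢ = 2.160 > 1 and Σzᵢ/Kᵢ = 1.092 > 1, so g(0) = 1.160 > 0 and g(1) = -0.092 < 0.
Binary case is linear: z₁(K₁−1)(1+ψ₂(K₂−1)) + z₂(K₂−1)(1+ψ₂(K₁−1)) = 0
⇒ ψ₂ = [z₁(K₁−1)+z₂(K₂−1)] / [−(K₁−1)(K₂−1)] = 1.1602/1.6631 = 0.698
  1-propanol: x = 0.039, y = 0.290
  n-decane: x = 0.961, y = 0.710

V/F (drum 2) = 0.698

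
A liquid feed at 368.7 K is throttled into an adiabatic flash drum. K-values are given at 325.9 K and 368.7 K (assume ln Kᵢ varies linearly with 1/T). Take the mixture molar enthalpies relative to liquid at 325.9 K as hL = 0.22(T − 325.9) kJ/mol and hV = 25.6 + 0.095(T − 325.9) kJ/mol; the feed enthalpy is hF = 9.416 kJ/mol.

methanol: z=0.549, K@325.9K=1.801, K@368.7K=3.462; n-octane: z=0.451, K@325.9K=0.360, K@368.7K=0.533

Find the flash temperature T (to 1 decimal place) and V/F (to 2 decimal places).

T = 328.2 K, V/F = 0.35

Adiabatic flash: solve Rachford–Rice at each trial T, then check hF = ψ·hV(T) + (1−ψ)·hL(T).
  T = 325.9 K: K = (1.801, 0.360), RR gives ψ = 0.295, H_out = 7.546 kJ/mol
  T = 368.7 K: K = (3.462, 0.533), RR gives ψ = 0.992, H_out = 29.512 kJ/mol
  T = 347.3 K: K = (2.548, 0.443), RR gives ψ = 0.695, H_out = 20.639 kJ/mol
  T = 336.6 K: K = (2.154, 0.401), RR gives ψ = 0.525, H_out = 15.103 kJ/mol
  T = 331.2 K: K = (1.971, 0.380), RR gives ψ = 0.421, H_out = 11.663 kJ/mol
  T = 328.5 K: K = (1.883, 0.370), RR gives ψ = 0.360, H_out = 9.681 kJ/mol
  T = 327.2 K: K = (1.842, 0.365), RR gives ψ = 0.329, H_out = 8.645 kJ/mol
Linear interpolation between T = 327.2 (H_out = 8.645) and T = 328.5 (H_out = 9.681) on hF = 9.416 gives T ≈ 328.2 K, at which ψ = 0.35.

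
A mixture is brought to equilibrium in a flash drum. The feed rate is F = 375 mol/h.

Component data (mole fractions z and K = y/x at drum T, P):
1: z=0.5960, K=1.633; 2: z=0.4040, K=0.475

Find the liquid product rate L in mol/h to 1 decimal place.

L = 188.6 mol/h

Rachford–Rice: g(ψ) = Σ zᵢ(Kᵢ−1)/(1+ψ(Kᵢ−1)) = 0.
Feasibility: ΣzᵢKᵢ = 1.1652, Σzᵢ/Kᵢ = 1.2155 — both > 1, two phases present.
Binary case is linear: z₁(K₁−1)(1+ψ(K₂−1)) + z₂(K₂−1)(1+ψ(K₁−1)) = 0
⇒ ψ = [z₁(K₁−1)+z₂(K₂−1)] / [−(K₁−1)(K₂−1)] = 0.16517/0.33233 = 0.4970
Then V = ψ·F = 0.4970·375 = 186.4 mol/h and L = F − V = 188.6 mol/h.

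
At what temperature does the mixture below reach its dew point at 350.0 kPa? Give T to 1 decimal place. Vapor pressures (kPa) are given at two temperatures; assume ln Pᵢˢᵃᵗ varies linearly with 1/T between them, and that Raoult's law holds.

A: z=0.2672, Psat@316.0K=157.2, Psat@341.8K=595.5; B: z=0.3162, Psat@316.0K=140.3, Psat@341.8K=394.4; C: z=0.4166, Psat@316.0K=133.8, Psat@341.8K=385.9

Dew-point temperature: Σzᵢ·P/Pᵢˢᵃᵗ(T) = 1. Interpolate ln Pᵢˢᵃᵗ = aᵢ + bᵢ/T.
  T = 316.0 K: ΣzᵢP/Pᵢˢᵃᵗ = 2.4735
  T = 341.8 K: ΣzᵢP/Pᵢˢᵃᵗ = 0.8155
  T = 328.9 K: ΣzᵢP/Pᵢˢᵃᵗ = 1.3873
  T = 335.4 K: ΣzᵢP/Pᵢˢᵃᵗ = 1.0556
  T = 338.6 K: ΣzᵢP/Pᵢˢᵃᵗ = 0.9266
  T = 337.0 K: ΣzᵢP/Pᵢˢᵃᵗ = 0.9887
Interpolating between 335.4 K and 337.0 K gives T ≈ 336.7 K.

T = 336.7 K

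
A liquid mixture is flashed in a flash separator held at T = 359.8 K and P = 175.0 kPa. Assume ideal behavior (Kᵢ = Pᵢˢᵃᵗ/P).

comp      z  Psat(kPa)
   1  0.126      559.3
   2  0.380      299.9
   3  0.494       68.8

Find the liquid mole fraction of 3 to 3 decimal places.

x_3 = 0.622

Raoult's law: Kᵢ = Pᵢˢᵃᵗ/P = Pᵢˢᵃᵗ/175.0.
  K_1 = 559.3/175.0 = 3.19600, K_2 = 299.9/175.0 = 1.71371, K_3 = 68.8/175.0 = 0.39314
Newton–Raphson from ψ = 0.5:
  ψ = 0.500: g = -0.0986, g' = -0.618 → ψ = 0.340
  ψ = 0.340: g = -0.0013, g' = -0.613 → ψ = 0.338
Converged at ψ = 0.338.
Compositions from xᵢ = zᵢ/(1+ψ(Kᵢ−1)), yᵢ = Kᵢxᵢ:
  1: x = 0.072, y = 0.231
  2: x = 0.306, y = 0.525
  3: x = 0.622, y = 0.244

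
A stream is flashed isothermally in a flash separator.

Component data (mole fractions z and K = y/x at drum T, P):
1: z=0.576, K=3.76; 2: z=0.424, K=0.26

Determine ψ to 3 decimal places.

ψ = 0.625

Rachford–Rice: g(ψ) = Σ zᵢ(Kᵢ−1)/(1+ψ(Kᵢ−1)) = 0.
Feasibility: ΣzᵢKᵢ = 2.276, Σzᵢ/Kᵢ = 1.784 — both > 1, two phases present.
Binary case is linear: z₁(K₁−1)(1+ψ(K₂−1)) + z₂(K₂−1)(1+ψ(K₁−1)) = 0
⇒ ψ = [z₁(K₁−1)+z₂(K₂−1)] / [−(K₁−1)(K₂−1)] = 1.2760/2.0424 = 0.625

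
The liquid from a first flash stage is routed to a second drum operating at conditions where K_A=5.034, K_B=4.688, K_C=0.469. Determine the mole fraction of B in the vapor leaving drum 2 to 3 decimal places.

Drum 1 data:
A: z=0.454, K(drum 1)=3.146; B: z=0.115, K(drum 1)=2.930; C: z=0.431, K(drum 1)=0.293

y_B (drum 2) = 0.122

Drum 1:
Newton iteration, ψ₁⁰ = 0.46:
  ψ₁ = 0.460: g = 0.1563, g' = -1.123 → ψ₁ = 0.599
  ψ₁ = 0.599: g = 0.0005, g' = -1.141 → ψ₁ = 0.600
Converged at ψ₁ = 0.600.
Drum-1 compositions:
  A: x = 0.199, y = 0.625
  B: x = 0.053, y = 0.156
  C: x = 0.748, y = 0.219
Drum-2 feed = drum-1 liquid: z₂ = (0.1985, 0.0533, 0.7482).
Drum 2:
Iterate (Newton) starting at ψ₂ = 0.61:
  ψ₂ = 0.610: g = -0.2957, g' = -0.800 → ψ₂ = 0.240
  ψ₂ = 0.240: g = 0.0554, g' = -1.314 → ψ₂ = 0.283
  ψ₂ = 0.283: g = 0.0031, g' = -1.171 → ψ₂ = 0.285
Converged at ψ₂ = 0.285.
  A: x = 0.092, y = 0.465
  B: x = 0.026, y = 0.122
  C: x = 0.882, y = 0.414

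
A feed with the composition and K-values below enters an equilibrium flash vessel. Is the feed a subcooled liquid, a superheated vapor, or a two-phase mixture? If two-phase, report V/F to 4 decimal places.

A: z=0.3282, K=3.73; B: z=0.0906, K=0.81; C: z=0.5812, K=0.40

ΣzᵢKᵢ = 1.5301; Σzᵢ/Kᵢ = 1.6528.
Both exceed 1, so a two-phase solution exists.
Let ψ = V/F and solve Σ zᵢ(Kᵢ−1)/(1+ψ(Kᵢ−1)) = 0.
Iterate (Newton) starting at ψ = 0.5:
  ψ = 0.5000: g = -0.13834, g' = -0.8683 → ψ = 0.3407
  ψ = 0.3407: g = 0.00751, g' = -0.9909 → ψ = 0.3483
Converged at ψ = 0.3483.

two-phase, V/F = 0.3483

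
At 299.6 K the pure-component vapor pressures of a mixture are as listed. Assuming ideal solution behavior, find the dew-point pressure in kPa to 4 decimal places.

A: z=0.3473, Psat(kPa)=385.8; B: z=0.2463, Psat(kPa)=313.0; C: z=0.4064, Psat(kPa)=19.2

At the dew point ψ → 1, so Σzᵢ/Kᵢ = 1 with Kᵢ = Pᵢˢᵃᵗ/P ⇒ 1/P = Σzᵢ/Pᵢˢᵃᵗ.
1/P = 0.3473/385.8 + 0.2463/313.0 + 0.4064/19.2 = 0.0228538 ⇒ P = 43.7564 kPa

Pdew = 43.7564 kPa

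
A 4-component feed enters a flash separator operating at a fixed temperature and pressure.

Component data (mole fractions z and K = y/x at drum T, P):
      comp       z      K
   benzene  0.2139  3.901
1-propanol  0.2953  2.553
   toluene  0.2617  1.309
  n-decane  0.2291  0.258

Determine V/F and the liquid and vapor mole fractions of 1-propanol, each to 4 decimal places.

V/F = 0.8337, x_1-propanol = 0.1287, y_1-propanol = 0.3285

Material balance + equilibrium reduce to Σ zᵢ(Kᵢ−1)/(1+V/F(Kᵢ−1)) = 0.
g(0) = ΣzᵢKᵢ − 1 = 0.9900 and g(1) = 1 − Σzᵢ/Kᵢ = -0.2584, so a root lies in (0, 1).
Iterate (Newton) starting at V/F = 0.4:
  V/F = 0.4000: g = 0.40033, g' = -0.9315 → V/F = 0.8298
  V/F = 0.8298: g = 0.00456, g' = -1.1608 → V/F = 0.8337
Converged at V/F = 0.8337.
Compositions from xᵢ = zᵢ/(1+V/F(Kᵢ−1)), yᵢ = Kᵢxᵢ:
  benzene: x = 0.0626, y = 0.2441
  1-propanol: x = 0.1287, y = 0.3285
  toluene: x = 0.2081, y = 0.2724
  n-decane: x = 0.6006, y = 0.1550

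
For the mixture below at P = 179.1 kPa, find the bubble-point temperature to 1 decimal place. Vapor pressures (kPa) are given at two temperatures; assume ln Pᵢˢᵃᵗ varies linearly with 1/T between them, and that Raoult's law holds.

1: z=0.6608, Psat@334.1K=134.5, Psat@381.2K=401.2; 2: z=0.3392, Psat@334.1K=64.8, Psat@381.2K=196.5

T = 353.2 K

Bubble-point temperature: ΣzᵢPᵢˢᵃᵗ(T) = P. Interpolate ln Pᵢˢᵃᵗ = aᵢ + bᵢ/T.
  T = 334.1 K: ΣzᵢPᵢˢᵃᵗ = 110.86 kPa
  T = 381.2 K: ΣzᵢPᵢˢᵃᵗ = 331.77 kPa
  T = 357.6 K: ΣzᵢPᵢˢᵃᵗ = 198.59 kPa
  T = 345.9 K: ΣzᵢPᵢˢᵃᵗ = 150.04 kPa
  T = 351.8 K: ΣzᵢPᵢˢᵃᵗ = 173.23 kPa
  T = 354.7 K: ΣzᵢPᵢˢᵃᵗ = 185.58 kPa
Interpolating between 351.8 K and 354.7 K gives T ≈ 353.2 K.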